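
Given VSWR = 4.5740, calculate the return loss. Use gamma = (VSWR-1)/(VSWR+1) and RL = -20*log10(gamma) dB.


gamma = (4.5740 - 1) / (4.5740 + 1) = 0.6411912
RL = -20 * log10(0.6411912) = 3.860 dB

3.860 dB


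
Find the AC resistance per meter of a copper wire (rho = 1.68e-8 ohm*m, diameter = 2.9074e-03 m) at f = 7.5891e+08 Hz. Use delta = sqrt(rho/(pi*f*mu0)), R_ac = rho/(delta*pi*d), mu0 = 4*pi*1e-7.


delta = sqrt(1.68e-8 / (pi * 7.5891e+08 * 4*pi*1e-7)) = 2.367989e-06 m
R_ac = 1.68e-8 / (2.367989e-06 * pi * 2.9074e-03) = 0.7767 ohm/m

0.7767 ohm/m


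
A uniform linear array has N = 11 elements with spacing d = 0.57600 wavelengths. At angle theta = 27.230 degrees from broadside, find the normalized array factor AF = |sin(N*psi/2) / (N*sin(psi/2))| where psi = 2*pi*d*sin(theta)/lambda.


psi = 2*pi*0.57600*sin(27.230 deg) = 1.655975 rad
AF = |sin(11*1.655975/2) / (11*sin(1.655975/2))| = 0.03846

0.03846


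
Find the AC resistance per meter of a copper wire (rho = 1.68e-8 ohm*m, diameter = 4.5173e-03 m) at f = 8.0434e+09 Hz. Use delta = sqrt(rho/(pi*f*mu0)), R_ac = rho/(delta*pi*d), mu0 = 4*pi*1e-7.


delta = sqrt(1.68e-8 / (pi * 8.0434e+09 * 4*pi*1e-7)) = 7.273693e-07 m
R_ac = 1.68e-8 / (7.273693e-07 * pi * 4.5173e-03) = 1.628 ohm/m

1.628 ohm/m


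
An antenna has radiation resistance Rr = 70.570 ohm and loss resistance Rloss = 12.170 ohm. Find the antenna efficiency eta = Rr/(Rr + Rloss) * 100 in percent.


eta = 70.570 / (70.570 + 12.170) * 100 = 85.29%

85.29%


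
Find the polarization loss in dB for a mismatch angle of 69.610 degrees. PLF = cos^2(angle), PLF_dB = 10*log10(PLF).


PLF_linear = cos^2(69.610 deg) = 0.1213885
PLF_dB = 10 * log10(0.1213885) = -9.158 dB

-9.158 dB


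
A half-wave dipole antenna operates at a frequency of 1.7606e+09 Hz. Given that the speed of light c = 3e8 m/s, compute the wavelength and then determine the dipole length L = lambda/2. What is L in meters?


lambda = c / f = 3.0000e+08 / 1.7606e+09 = 0.1703965 m
L = lambda / 2 = 0.1703965 / 2 = 0.08520 m

0.08520 m


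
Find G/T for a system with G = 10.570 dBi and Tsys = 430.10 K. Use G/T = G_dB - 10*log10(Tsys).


G/T = 10.570 - 10*log10(430.10) = 10.570 - 26.33569 = -15.77 dB/K

-15.77 dB/K


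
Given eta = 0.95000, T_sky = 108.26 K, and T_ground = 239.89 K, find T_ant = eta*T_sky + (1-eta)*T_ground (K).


T_ant = 0.95000 * 108.26 + (1 - 0.95000) * 239.89 = 114.8 K

114.8 K


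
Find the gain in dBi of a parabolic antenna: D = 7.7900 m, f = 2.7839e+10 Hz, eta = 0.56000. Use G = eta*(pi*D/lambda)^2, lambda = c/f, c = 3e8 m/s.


lambda = c / f = 3.0000e+08 / 2.7839e+10 = 0.01077625 m
G_linear = 0.56000 * (pi * 7.7900 / 0.01077625)^2 = 2.888201e+06
G_dBi = 10 * log10(2.888201e+06) = 64.61 dBi

64.61 dBi


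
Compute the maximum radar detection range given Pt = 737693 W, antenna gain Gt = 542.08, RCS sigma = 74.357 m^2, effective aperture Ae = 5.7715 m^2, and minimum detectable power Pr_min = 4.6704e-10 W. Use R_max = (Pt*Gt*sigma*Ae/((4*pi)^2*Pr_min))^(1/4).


R^4 = 737693*542.08*74.357*5.7715 / ((4*pi)^2 * 4.6704e-10) = 2.326890e+18
R_max = 2.326890e+18^0.25 = 39057 m

39057 m


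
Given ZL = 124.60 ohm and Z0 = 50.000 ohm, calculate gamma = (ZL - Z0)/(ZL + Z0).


gamma = (124.60 - 50.000) / (124.60 + 50.000) = 0.4273

0.4273


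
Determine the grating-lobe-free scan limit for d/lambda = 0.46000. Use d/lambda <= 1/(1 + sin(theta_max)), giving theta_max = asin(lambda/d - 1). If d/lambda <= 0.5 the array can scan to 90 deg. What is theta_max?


lambda/d - 1 = 1/0.46000 - 1 = 1.173913 >= 1
d/lambda <= 0.5, so the array can scan to endfire without grating lobes: theta_max = 90 deg

90 deg


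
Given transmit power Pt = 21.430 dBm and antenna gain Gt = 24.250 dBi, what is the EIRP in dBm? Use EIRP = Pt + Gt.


EIRP = Pt + Gt = 21.430 + 24.250 = 45.68 dBm

45.68 dBm


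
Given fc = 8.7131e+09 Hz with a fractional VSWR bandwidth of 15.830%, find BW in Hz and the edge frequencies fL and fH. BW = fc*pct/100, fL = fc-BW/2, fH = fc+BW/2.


BW = 8.7131e+09 * 15.830/100 = 1.379284e+09 Hz
fL = 8.7131e+09 - 1.379284e+09/2 = 8.023e+09 Hz
fH = 8.7131e+09 + 1.379284e+09/2 = 9.403e+09 Hz

BW=1.379e+09 Hz, fL=8.023e+09 Hz, fH=9.403e+09 Hz


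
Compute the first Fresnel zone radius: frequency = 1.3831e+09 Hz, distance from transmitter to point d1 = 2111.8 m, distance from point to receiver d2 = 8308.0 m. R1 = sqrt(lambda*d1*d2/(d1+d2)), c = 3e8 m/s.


lambda = c / f = 3.0000e+08 / 1.3831e+09 = 0.2169041 m
R1 = sqrt(0.2169041 * 2111.8 * 8308.0 / (2111.8 + 8308.0)) = 19.11 m

19.11 m


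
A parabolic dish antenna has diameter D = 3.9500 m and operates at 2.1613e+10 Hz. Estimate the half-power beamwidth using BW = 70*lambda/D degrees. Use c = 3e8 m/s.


lambda = c / f = 3.0000e+08 / 2.1613e+10 = 0.01388053 m
BW = 70 * 0.01388053 / 3.9500 = 0.2460 deg

0.2460 deg


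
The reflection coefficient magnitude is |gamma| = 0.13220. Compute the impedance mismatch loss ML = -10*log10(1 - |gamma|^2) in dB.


ML = -10 * log10(1 - 0.13220^2) = -10 * log10(0.98252316) = 0.07657 dB

0.07657 dB


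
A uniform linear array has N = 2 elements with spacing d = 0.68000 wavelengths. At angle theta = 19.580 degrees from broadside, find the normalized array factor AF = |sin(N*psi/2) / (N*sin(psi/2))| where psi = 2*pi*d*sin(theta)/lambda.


psi = 2*pi*0.68000*sin(19.580 deg) = 1.431834 rad
AF = |sin(2*1.431834/2) / (2*sin(1.431834/2))| = 0.7545

0.7545


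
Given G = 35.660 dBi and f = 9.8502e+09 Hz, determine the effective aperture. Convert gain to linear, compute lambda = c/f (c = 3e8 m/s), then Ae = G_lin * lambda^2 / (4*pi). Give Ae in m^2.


lambda = c / f = 3.0000e+08 / 9.8502e+09 = 0.03045623 m
G_linear = 10^(35.660/10) = 3681.290
Ae = G_linear * lambda^2 / (4*pi) = 3681.290 * 0.03045623^2 / (4*pi) = 0.2717 m^2

0.2717 m^2


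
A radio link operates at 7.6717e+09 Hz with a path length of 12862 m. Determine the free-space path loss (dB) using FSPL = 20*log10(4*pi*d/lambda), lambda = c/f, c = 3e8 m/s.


lambda = c / f = 3.0000e+08 / 7.6717e+09 = 0.03910476 m
FSPL = 20 * log10(4*pi*12862/0.03910476) = 132.3 dB

132.3 dB


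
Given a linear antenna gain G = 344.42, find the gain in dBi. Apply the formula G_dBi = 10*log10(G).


G_dBi = 10 * log10(344.42) = 25.37 dBi

25.37 dBi


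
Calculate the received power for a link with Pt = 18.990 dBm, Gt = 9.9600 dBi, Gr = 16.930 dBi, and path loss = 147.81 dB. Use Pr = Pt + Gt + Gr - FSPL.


Pr = 18.990 + 9.9600 + 16.930 - 147.81 = -101.93 dBm

-101.93 dBm


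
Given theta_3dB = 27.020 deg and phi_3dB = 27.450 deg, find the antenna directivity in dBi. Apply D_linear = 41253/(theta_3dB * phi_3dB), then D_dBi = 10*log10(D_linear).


D_linear = 41253 / (27.020 * 27.450) = 55.61960
D_dBi = 10 * log10(55.61960) = 17.45 dBi

17.45 dBi


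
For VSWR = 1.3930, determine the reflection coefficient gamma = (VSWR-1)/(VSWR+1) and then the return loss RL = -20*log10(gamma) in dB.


gamma = (1.3930 - 1) / (1.3930 + 1) = 0.1642290
RL = -20 * log10(0.1642290) = 15.69 dB

15.69 dB


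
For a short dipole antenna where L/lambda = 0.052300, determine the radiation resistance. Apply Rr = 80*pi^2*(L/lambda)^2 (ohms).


Rr = 80 * pi^2 * (0.052300)^2 = 80 * 9.869604 * 2.735290e-03 = 2.160 ohm

2.160 ohm


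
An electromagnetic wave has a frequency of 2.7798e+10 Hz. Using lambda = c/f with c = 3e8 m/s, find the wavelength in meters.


lambda = c / f = 3.0000e+08 / 2.7798e+10 = 0.01079 m

0.01079 m


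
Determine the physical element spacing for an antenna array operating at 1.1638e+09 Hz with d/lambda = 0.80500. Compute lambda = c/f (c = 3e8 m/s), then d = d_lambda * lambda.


lambda = c / f = 3.0000e+08 / 1.1638e+09 = 0.2577763 m
d = 0.80500 * 0.2577763 = 0.2075 m

0.2075 m


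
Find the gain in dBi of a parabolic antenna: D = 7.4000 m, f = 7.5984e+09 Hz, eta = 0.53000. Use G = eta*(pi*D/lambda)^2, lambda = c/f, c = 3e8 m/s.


lambda = c / f = 3.0000e+08 / 7.5984e+09 = 0.03948200 m
G_linear = 0.53000 * (pi * 7.4000 / 0.03948200)^2 = 183755.7
G_dBi = 10 * log10(183755.7) = 52.64 dBi

52.64 dBi


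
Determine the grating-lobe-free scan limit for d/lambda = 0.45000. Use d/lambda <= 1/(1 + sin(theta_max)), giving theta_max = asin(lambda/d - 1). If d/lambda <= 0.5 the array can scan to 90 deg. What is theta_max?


lambda/d - 1 = 1/0.45000 - 1 = 1.222222 >= 1
d/lambda <= 0.5, so the array can scan to endfire without grating lobes: theta_max = 90 deg

90 deg


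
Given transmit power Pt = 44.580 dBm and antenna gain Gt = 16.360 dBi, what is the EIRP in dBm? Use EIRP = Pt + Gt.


EIRP = Pt + Gt = 44.580 + 16.360 = 60.94 dBm

60.94 dBm


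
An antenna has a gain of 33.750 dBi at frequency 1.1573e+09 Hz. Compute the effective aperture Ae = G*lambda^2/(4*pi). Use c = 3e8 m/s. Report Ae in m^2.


lambda = c / f = 3.0000e+08 / 1.1573e+09 = 0.2592241 m
G_linear = 10^(33.750/10) = 2371.374
Ae = G_linear * lambda^2 / (4*pi) = 2371.374 * 0.2592241^2 / (4*pi) = 12.68 m^2

12.68 m^2


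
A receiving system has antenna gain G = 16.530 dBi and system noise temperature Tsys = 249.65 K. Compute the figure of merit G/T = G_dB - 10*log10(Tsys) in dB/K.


G/T = 16.530 - 10*log10(249.65) = 16.530 - 23.97332 = -7.443 dB/K

-7.443 dB/K


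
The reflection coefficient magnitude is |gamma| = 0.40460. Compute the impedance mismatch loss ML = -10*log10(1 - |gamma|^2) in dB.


ML = -10 * log10(1 - 0.40460^2) = -10 * log10(0.83629884) = 0.7764 dB

0.7764 dB


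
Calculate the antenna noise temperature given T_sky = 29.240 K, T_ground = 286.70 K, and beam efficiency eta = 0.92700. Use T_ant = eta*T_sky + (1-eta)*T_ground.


T_ant = 0.92700 * 29.240 + (1 - 0.92700) * 286.70 = 48.03 K

48.03 K


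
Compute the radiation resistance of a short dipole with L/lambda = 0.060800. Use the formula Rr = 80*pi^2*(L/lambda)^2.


Rr = 80 * pi^2 * (0.060800)^2 = 80 * 9.869604 * 3.696640e-03 = 2.919 ohm

2.919 ohm


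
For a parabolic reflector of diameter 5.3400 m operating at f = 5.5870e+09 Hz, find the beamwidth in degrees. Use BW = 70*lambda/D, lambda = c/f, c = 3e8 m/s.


lambda = c / f = 3.0000e+08 / 5.5870e+09 = 0.05369608 m
BW = 70 * 0.05369608 / 5.3400 = 0.7039 deg

0.7039 deg


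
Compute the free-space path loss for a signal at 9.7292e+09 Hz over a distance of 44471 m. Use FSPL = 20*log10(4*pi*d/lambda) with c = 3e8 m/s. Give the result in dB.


lambda = c / f = 3.0000e+08 / 9.7292e+09 = 0.03083501 m
FSPL = 20 * log10(4*pi*44471/0.03083501) = 145.2 dB

145.2 dB


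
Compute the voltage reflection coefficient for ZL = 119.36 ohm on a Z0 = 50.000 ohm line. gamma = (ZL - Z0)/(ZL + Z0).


gamma = (119.36 - 50.000) / (119.36 + 50.000) = 0.4095

0.4095


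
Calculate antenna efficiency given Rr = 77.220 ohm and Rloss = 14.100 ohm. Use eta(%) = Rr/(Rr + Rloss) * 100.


eta = 77.220 / (77.220 + 14.100) * 100 = 84.56%

84.56%


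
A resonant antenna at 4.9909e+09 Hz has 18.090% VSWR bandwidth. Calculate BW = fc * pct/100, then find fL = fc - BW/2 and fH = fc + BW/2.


BW = 4.9909e+09 * 18.090/100 = 9.028538e+08 Hz
fL = 4.9909e+09 - 9.028538e+08/2 = 4.539e+09 Hz
fH = 4.9909e+09 + 9.028538e+08/2 = 5.442e+09 Hz

BW=9.029e+08 Hz, fL=4.539e+09 Hz, fH=5.442e+09 Hz


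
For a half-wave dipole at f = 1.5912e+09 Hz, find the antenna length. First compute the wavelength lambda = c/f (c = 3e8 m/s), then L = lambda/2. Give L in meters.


lambda = c / f = 3.0000e+08 / 1.5912e+09 = 0.1885370 m
L = lambda / 2 = 0.1885370 / 2 = 0.09427 m

0.09427 m


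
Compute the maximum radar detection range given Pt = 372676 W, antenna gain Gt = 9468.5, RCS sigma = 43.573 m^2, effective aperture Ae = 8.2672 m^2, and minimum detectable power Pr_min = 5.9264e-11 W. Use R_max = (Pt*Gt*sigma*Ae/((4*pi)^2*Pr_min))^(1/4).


R^4 = 372676*9468.5*43.573*8.2672 / ((4*pi)^2 * 5.9264e-11) = 1.358244e+20
R_max = 1.358244e+20^0.25 = 107955 m

107955 m


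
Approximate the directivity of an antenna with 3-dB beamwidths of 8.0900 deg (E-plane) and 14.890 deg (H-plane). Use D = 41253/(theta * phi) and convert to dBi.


D_linear = 41253 / (8.0900 * 14.890) = 342.4619
D_dBi = 10 * log10(342.4619) = 25.35 dBi

25.35 dBi


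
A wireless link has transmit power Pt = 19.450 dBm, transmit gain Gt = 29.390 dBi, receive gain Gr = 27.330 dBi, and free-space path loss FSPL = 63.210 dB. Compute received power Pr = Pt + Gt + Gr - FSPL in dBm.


Pr = 19.450 + 29.390 + 27.330 - 63.210 = 12.96 dBm

12.96 dBm


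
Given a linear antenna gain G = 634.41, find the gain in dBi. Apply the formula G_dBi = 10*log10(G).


G_dBi = 10 * log10(634.41) = 28.02 dBi

28.02 dBi


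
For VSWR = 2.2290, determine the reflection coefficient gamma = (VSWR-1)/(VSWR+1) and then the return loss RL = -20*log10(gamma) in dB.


gamma = (2.2290 - 1) / (2.2290 + 1) = 0.3806132
RL = -20 * log10(0.3806132) = 8.390 dB

8.390 dB


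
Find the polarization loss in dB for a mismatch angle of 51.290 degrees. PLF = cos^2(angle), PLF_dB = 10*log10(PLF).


PLF_linear = cos^2(51.290 deg) = 0.3910987
PLF_dB = 10 * log10(0.3910987) = -4.077 dB

-4.077 dB


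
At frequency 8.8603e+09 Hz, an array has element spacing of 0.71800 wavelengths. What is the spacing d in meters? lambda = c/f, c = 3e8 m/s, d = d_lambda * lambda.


lambda = c / f = 3.0000e+08 / 8.8603e+09 = 0.03385890 m
d = 0.71800 * 0.03385890 = 0.02431 m

0.02431 m


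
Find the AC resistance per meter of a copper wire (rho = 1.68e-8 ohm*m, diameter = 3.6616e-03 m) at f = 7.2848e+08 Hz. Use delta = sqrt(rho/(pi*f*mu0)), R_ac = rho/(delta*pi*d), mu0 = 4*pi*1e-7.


delta = sqrt(1.68e-8 / (pi * 7.2848e+08 * 4*pi*1e-7)) = 2.416940e-06 m
R_ac = 1.68e-8 / (2.416940e-06 * pi * 3.6616e-03) = 0.6043 ohm/m

0.6043 ohm/m


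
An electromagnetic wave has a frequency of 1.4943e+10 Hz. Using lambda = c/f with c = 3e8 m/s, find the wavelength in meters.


lambda = c / f = 3.0000e+08 / 1.4943e+10 = 0.02008 m

0.02008 m


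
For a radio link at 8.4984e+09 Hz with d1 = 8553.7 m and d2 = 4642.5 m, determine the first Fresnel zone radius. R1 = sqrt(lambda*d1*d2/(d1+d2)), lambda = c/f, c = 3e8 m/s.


lambda = c / f = 3.0000e+08 / 8.4984e+09 = 0.03530076 m
R1 = sqrt(0.03530076 * 8553.7 * 4642.5 / (8553.7 + 4642.5)) = 10.31 m

10.31 m


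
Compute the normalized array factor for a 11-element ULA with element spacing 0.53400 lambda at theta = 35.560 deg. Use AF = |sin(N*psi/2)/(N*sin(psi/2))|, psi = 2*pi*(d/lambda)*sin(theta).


psi = 2*pi*0.53400*sin(35.560 deg) = 1.951246 rad
AF = |sin(11*1.951246/2) / (11*sin(1.951246/2))| = 0.1060

0.1060


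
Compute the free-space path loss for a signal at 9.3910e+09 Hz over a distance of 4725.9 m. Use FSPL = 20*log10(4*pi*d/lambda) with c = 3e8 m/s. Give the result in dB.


lambda = c / f = 3.0000e+08 / 9.3910e+09 = 0.03194548 m
FSPL = 20 * log10(4*pi*4725.9/0.03194548) = 125.4 dB

125.4 dB


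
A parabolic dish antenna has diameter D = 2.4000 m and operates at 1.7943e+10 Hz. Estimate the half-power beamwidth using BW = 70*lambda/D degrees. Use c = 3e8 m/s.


lambda = c / f = 3.0000e+08 / 1.7943e+10 = 0.01671961 m
BW = 70 * 0.01671961 / 2.4000 = 0.4877 deg

0.4877 deg


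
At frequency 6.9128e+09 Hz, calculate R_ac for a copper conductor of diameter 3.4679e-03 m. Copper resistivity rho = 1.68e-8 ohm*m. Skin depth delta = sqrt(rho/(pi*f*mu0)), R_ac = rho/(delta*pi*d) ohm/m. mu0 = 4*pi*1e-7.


delta = sqrt(1.68e-8 / (pi * 6.9128e+09 * 4*pi*1e-7)) = 7.845990e-07 m
R_ac = 1.68e-8 / (7.845990e-07 * pi * 3.4679e-03) = 1.965 ohm/m

1.965 ohm/m


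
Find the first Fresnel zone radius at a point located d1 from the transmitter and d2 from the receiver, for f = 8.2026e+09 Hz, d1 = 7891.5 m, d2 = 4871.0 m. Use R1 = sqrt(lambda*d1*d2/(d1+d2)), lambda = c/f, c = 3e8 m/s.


lambda = c / f = 3.0000e+08 / 8.2026e+09 = 0.03657377 m
R1 = sqrt(0.03657377 * 7891.5 * 4871.0 / (7891.5 + 4871.0)) = 10.50 m

10.50 m


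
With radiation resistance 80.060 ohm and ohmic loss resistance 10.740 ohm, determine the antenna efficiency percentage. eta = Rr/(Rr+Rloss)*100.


eta = 80.060 / (80.060 + 10.740) * 100 = 88.17%

88.17%


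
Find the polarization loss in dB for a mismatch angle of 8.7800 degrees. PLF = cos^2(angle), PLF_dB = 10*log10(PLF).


PLF_linear = cos^2(8.7800 deg) = 0.9767008
PLF_dB = 10 * log10(0.9767008) = -0.1024 dB

-0.1024 dB


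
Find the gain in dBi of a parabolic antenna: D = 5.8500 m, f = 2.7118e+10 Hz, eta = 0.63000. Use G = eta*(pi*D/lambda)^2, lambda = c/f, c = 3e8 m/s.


lambda = c / f = 3.0000e+08 / 2.7118e+10 = 0.01106276 m
G_linear = 0.63000 * (pi * 5.8500 / 0.01106276)^2 = 1.738702e+06
G_dBi = 10 * log10(1.738702e+06) = 62.40 dBi

62.40 dBi


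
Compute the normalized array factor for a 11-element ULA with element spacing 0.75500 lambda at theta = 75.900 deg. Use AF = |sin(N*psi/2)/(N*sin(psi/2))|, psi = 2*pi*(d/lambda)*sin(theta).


psi = 2*pi*0.75500*sin(75.900 deg) = 4.600884 rad
AF = |sin(11*4.600884/2) / (11*sin(4.600884/2))| = 0.02089

0.02089


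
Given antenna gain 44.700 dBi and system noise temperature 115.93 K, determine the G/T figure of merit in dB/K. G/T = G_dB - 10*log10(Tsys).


G/T = 44.700 - 10*log10(115.93) = 44.700 - 20.64196 = 24.06 dB/K

24.06 dB/K


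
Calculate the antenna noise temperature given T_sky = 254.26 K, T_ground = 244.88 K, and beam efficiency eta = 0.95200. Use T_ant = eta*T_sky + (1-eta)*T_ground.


T_ant = 0.95200 * 254.26 + (1 - 0.95200) * 244.88 = 253.8 K

253.8 K


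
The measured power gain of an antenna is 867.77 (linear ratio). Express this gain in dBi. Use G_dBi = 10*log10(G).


G_dBi = 10 * log10(867.77) = 29.38 dBi

29.38 dBi


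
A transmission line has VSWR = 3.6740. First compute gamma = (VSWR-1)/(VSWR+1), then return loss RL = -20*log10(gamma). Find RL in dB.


gamma = (3.6740 - 1) / (3.6740 + 1) = 0.5721010
RL = -20 * log10(0.5721010) = 4.851 dB

4.851 dB


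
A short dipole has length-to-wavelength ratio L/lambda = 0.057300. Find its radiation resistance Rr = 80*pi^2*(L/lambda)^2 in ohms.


Rr = 80 * pi^2 * (0.057300)^2 = 80 * 9.869604 * 3.283290e-03 = 2.592 ohm

2.592 ohm


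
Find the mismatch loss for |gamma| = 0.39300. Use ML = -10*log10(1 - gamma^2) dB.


ML = -10 * log10(1 - 0.39300^2) = -10 * log10(0.845551) = 0.7286 dB

0.7286 dB


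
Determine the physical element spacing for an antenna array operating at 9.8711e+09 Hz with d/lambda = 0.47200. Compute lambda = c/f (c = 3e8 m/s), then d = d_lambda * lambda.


lambda = c / f = 3.0000e+08 / 9.8711e+09 = 0.03039175 m
d = 0.47200 * 0.03039175 = 0.01434 m

0.01434 m


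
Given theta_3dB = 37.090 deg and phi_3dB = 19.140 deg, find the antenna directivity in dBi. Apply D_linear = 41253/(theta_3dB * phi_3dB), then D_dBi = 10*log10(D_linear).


D_linear = 41253 / (37.090 * 19.140) = 58.11079
D_dBi = 10 * log10(58.11079) = 17.64 dBi

17.64 dBi


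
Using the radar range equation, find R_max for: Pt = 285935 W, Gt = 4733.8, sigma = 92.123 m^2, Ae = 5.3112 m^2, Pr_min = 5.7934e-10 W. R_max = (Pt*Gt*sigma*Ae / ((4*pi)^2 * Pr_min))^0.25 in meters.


R^4 = 285935*4733.8*92.123*5.3112 / ((4*pi)^2 * 5.7934e-10) = 7.239102e+18
R_max = 7.239102e+18^0.25 = 51871 m

51871 m


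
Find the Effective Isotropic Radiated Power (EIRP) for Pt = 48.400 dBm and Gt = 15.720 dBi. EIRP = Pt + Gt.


EIRP = Pt + Gt = 48.400 + 15.720 = 64.12 dBm

64.12 dBm


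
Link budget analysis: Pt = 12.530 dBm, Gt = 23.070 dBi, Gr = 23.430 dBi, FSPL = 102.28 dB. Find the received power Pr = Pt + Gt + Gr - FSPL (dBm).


Pr = 12.530 + 23.070 + 23.430 - 102.28 = -43.25 dBm

-43.25 dBm


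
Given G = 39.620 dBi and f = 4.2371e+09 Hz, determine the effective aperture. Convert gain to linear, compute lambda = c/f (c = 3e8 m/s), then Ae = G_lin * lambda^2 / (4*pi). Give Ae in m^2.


lambda = c / f = 3.0000e+08 / 4.2371e+09 = 0.07080314 m
G_linear = 10^(39.620/10) = 9162.205
Ae = G_linear * lambda^2 / (4*pi) = 9162.205 * 0.07080314^2 / (4*pi) = 3.655 m^2

3.655 m^2


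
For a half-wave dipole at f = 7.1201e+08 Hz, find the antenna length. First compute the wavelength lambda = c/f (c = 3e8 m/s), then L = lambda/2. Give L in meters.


lambda = c / f = 3.0000e+08 / 7.1201e+08 = 0.4213424 m
L = lambda / 2 = 0.4213424 / 2 = 0.2107 m

0.2107 m


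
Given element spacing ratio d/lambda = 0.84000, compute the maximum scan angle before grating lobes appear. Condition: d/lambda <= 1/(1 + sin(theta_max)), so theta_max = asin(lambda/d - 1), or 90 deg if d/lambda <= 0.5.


lambda/d - 1 = 1/0.84000 - 1 = 0.1904762
theta_max = asin(0.1904762) = 10.98 deg

10.98 deg


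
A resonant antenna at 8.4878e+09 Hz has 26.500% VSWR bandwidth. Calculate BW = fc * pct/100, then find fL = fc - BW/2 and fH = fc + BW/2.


BW = 8.4878e+09 * 26.500/100 = 2.249267e+09 Hz
fL = 8.4878e+09 - 2.249267e+09/2 = 7.363e+09 Hz
fH = 8.4878e+09 + 2.249267e+09/2 = 9.612e+09 Hz

BW=2.249e+09 Hz, fL=7.363e+09 Hz, fH=9.612e+09 Hz


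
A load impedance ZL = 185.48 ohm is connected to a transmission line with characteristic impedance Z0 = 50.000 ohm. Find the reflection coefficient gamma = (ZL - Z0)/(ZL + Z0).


gamma = (185.48 - 50.000) / (185.48 + 50.000) = 0.5753

0.5753


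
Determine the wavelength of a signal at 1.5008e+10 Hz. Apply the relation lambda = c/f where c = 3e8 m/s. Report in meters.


lambda = c / f = 3.0000e+08 / 1.5008e+10 = 0.01999 m

0.01999 m


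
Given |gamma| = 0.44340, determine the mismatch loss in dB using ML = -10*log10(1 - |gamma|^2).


ML = -10 * log10(1 - 0.44340^2) = -10 * log10(0.80339644) = 0.9507 dB

0.9507 dB


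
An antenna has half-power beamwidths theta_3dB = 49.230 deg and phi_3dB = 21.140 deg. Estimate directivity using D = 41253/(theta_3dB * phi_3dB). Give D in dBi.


D_linear = 41253 / (49.230 * 21.140) = 39.63882
D_dBi = 10 * log10(39.63882) = 15.98 dBi

15.98 dBi


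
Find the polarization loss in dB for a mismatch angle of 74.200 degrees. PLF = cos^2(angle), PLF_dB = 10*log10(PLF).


PLF_linear = cos^2(74.200 deg) = 0.07413653
PLF_dB = 10 * log10(0.07413653) = -11.30 dB

-11.30 dB


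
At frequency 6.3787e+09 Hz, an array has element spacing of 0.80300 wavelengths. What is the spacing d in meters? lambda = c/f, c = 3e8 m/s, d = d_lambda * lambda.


lambda = c / f = 3.0000e+08 / 6.3787e+09 = 0.04703153 m
d = 0.80300 * 0.04703153 = 0.03777 m

0.03777 m


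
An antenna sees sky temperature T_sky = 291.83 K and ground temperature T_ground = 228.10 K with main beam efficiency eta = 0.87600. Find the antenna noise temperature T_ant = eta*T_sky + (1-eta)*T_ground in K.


T_ant = 0.87600 * 291.83 + (1 - 0.87600) * 228.10 = 283.9 K

283.9 K


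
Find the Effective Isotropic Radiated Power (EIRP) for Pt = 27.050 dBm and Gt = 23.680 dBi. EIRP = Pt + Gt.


EIRP = Pt + Gt = 27.050 + 23.680 = 50.73 dBm

50.73 dBm


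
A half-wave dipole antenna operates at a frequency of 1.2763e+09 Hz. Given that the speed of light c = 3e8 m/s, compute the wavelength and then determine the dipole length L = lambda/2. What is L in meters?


lambda = c / f = 3.0000e+08 / 1.2763e+09 = 0.2350545 m
L = lambda / 2 = 0.2350545 / 2 = 0.1175 m

0.1175 m


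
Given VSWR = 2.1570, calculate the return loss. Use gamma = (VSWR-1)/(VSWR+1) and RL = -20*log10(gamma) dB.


gamma = (2.1570 - 1) / (2.1570 + 1) = 0.3664872
RL = -20 * log10(0.3664872) = 8.719 dB

8.719 dB


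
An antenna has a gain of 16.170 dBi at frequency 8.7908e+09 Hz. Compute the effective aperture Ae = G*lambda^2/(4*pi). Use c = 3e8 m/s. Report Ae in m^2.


lambda = c / f = 3.0000e+08 / 8.7908e+09 = 0.03412659 m
G_linear = 10^(16.170/10) = 41.39997
Ae = G_linear * lambda^2 / (4*pi) = 41.39997 * 0.03412659^2 / (4*pi) = 3.837e-03 m^2

3.837e-03 m^2


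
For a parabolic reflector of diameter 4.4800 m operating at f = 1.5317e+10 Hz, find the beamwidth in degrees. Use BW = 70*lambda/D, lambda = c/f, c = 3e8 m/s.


lambda = c / f = 3.0000e+08 / 1.5317e+10 = 0.01958608 m
BW = 70 * 0.01958608 / 4.4800 = 0.3060 deg

0.3060 deg


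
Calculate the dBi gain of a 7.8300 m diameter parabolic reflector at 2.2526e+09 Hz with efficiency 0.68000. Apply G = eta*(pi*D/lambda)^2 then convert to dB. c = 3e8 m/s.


lambda = c / f = 3.0000e+08 / 2.2526e+09 = 0.1331794 m
G_linear = 0.68000 * (pi * 7.8300 / 0.1331794)^2 = 23198.40
G_dBi = 10 * log10(23198.40) = 43.65 dBi

43.65 dBi


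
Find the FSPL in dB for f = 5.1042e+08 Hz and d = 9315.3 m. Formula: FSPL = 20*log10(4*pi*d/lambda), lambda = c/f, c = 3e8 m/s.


lambda = c / f = 3.0000e+08 / 5.1042e+08 = 0.5877513 m
FSPL = 20 * log10(4*pi*9315.3/0.5877513) = 106.0 dB

106.0 dB


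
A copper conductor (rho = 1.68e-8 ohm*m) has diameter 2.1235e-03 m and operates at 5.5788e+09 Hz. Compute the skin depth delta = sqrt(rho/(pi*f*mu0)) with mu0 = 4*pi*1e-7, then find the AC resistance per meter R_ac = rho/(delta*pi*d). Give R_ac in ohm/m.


delta = sqrt(1.68e-8 / (pi * 5.5788e+09 * 4*pi*1e-7)) = 8.733823e-07 m
R_ac = 1.68e-8 / (8.733823e-07 * pi * 2.1235e-03) = 2.883 ohm/m

2.883 ohm/m


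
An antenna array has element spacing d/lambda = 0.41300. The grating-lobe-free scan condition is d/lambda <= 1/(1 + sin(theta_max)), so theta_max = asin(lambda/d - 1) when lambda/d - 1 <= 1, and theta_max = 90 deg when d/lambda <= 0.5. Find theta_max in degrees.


lambda/d - 1 = 1/0.41300 - 1 = 1.421308 >= 1
d/lambda <= 0.5, so the array can scan to endfire without grating lobes: theta_max = 90 deg

90 deg


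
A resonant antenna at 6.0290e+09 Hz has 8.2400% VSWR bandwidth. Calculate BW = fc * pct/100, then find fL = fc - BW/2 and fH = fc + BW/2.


BW = 6.0290e+09 * 8.2400/100 = 4.967896e+08 Hz
fL = 6.0290e+09 - 4.967896e+08/2 = 5.781e+09 Hz
fH = 6.0290e+09 + 4.967896e+08/2 = 6.277e+09 Hz

BW=4.968e+08 Hz, fL=5.781e+09 Hz, fH=6.277e+09 Hz


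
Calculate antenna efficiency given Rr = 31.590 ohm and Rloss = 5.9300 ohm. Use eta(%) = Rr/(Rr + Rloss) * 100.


eta = 31.590 / (31.590 + 5.9300) * 100 = 84.20%

84.20%


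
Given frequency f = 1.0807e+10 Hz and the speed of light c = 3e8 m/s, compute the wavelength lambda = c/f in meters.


lambda = c / f = 3.0000e+08 / 1.0807e+10 = 0.02776 m

0.02776 m


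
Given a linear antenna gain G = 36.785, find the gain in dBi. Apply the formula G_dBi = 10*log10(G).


G_dBi = 10 * log10(36.785) = 15.66 dBi

15.66 dBi


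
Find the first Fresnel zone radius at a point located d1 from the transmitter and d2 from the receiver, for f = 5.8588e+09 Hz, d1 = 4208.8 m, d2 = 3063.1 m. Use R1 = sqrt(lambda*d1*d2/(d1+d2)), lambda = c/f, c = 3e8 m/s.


lambda = c / f = 3.0000e+08 / 5.8588e+09 = 0.05120502 m
R1 = sqrt(0.05120502 * 4208.8 * 3063.1 / (4208.8 + 3063.1)) = 9.528 m

9.528 m


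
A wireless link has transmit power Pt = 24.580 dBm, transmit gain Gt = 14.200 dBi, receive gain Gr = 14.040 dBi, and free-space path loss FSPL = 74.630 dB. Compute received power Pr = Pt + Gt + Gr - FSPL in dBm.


Pr = 24.580 + 14.200 + 14.040 - 74.630 = -21.81 dBm

-21.81 dBm


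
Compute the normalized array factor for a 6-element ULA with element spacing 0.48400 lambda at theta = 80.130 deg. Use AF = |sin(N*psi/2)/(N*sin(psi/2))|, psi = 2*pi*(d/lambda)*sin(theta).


psi = 2*pi*0.48400*sin(80.130 deg) = 2.996052 rad
AF = |sin(6*2.996052/2) / (6*sin(2.996052/2))| = 0.07067

0.07067


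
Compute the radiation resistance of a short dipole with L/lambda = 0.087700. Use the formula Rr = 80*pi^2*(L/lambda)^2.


Rr = 80 * pi^2 * (0.087700)^2 = 80 * 9.869604 * 7.691290e-03 = 6.073 ohm

6.073 ohm


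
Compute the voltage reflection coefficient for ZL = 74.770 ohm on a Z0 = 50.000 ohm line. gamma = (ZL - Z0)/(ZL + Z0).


gamma = (74.770 - 50.000) / (74.770 + 50.000) = 0.1985

0.1985


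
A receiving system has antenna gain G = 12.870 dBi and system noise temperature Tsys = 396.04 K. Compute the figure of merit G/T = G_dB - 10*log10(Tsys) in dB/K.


G/T = 12.870 - 10*log10(396.04) = 12.870 - 25.97739 = -13.11 dB/K

-13.11 dB/K


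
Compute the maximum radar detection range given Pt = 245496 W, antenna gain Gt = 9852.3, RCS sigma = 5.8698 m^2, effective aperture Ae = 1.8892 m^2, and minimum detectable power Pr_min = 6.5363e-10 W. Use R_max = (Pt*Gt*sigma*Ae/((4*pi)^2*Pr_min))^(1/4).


R^4 = 245496*9852.3*5.8698*1.8892 / ((4*pi)^2 * 6.5363e-10) = 2.598553e+17
R_max = 2.598553e+17^0.25 = 22578 m

22578 m


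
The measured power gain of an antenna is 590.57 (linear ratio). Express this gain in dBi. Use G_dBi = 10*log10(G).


G_dBi = 10 * log10(590.57) = 27.71 dBi

27.71 dBi


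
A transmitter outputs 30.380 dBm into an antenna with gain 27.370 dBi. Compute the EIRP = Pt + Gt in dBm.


EIRP = Pt + Gt = 30.380 + 27.370 = 57.75 dBm

57.75 dBm


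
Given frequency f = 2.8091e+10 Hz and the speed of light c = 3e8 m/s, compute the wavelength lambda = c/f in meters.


lambda = c / f = 3.0000e+08 / 2.8091e+10 = 0.01068 m

0.01068 m


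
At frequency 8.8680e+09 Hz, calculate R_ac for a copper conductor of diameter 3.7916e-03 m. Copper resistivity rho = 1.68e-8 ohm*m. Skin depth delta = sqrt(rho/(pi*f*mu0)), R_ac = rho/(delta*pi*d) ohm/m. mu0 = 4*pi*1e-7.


delta = sqrt(1.68e-8 / (pi * 8.8680e+09 * 4*pi*1e-7)) = 6.927267e-07 m
R_ac = 1.68e-8 / (6.927267e-07 * pi * 3.7916e-03) = 2.036 ohm/m

2.036 ohm/m


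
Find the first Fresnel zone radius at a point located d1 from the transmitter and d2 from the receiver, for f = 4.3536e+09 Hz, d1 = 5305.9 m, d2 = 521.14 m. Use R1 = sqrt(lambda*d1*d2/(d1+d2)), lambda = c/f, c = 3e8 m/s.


lambda = c / f = 3.0000e+08 / 4.3536e+09 = 0.06890849 m
R1 = sqrt(0.06890849 * 5305.9 * 521.14 / (5305.9 + 521.14)) = 5.718 m

5.718 m


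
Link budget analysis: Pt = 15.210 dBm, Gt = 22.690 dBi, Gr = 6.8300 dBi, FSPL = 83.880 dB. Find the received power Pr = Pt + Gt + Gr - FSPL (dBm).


Pr = 15.210 + 22.690 + 6.8300 - 83.880 = -39.15 dBm

-39.15 dBm


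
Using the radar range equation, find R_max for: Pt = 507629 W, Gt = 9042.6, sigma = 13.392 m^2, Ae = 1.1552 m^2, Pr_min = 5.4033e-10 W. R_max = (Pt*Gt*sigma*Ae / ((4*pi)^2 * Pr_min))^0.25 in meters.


R^4 = 507629*9042.6*13.392*1.1552 / ((4*pi)^2 * 5.4033e-10) = 8.322687e+17
R_max = 8.322687e+17^0.25 = 30204 m

30204 m


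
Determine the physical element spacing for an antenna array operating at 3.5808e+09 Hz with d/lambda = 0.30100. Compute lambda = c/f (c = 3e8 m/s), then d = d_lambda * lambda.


lambda = c / f = 3.0000e+08 / 3.5808e+09 = 0.08378016 m
d = 0.30100 * 0.08378016 = 0.02522 m

0.02522 m


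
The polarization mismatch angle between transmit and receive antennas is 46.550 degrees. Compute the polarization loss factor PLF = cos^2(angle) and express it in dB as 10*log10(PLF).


PLF_linear = cos^2(46.550 deg) = 0.4729606
PLF_dB = 10 * log10(0.4729606) = -3.252 dB

-3.252 dB


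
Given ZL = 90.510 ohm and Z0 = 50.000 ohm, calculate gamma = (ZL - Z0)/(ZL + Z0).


gamma = (90.510 - 50.000) / (90.510 + 50.000) = 0.2883

0.2883


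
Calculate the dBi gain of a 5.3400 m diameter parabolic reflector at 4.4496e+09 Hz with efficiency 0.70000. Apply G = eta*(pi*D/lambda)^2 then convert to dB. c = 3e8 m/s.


lambda = c / f = 3.0000e+08 / 4.4496e+09 = 0.06742179 m
G_linear = 0.70000 * (pi * 5.3400 / 0.06742179)^2 = 43339.09
G_dBi = 10 * log10(43339.09) = 46.37 dBi

46.37 dBi


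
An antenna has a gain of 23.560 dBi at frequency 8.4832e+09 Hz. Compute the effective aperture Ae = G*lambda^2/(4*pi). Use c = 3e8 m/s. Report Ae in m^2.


lambda = c / f = 3.0000e+08 / 8.4832e+09 = 0.03536401 m
G_linear = 10^(23.560/10) = 226.9865
Ae = G_linear * lambda^2 / (4*pi) = 226.9865 * 0.03536401^2 / (4*pi) = 0.02259 m^2

0.02259 m^2


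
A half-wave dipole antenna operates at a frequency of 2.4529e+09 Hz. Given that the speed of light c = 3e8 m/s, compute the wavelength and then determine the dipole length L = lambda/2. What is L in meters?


lambda = c / f = 3.0000e+08 / 2.4529e+09 = 0.1223042 m
L = lambda / 2 = 0.1223042 / 2 = 0.06115 m

0.06115 m


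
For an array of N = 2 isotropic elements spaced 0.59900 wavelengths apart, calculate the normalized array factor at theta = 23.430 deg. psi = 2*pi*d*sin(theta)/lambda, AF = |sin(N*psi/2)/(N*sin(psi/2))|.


psi = 2*pi*0.59900*sin(23.430 deg) = 1.496525 rad
AF = |sin(2*1.496525/2) / (2*sin(1.496525/2))| = 0.7329

0.7329


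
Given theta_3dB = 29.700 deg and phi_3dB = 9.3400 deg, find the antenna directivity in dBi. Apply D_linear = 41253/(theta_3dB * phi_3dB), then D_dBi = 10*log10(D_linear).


D_linear = 41253 / (29.700 * 9.3400) = 148.7141
D_dBi = 10 * log10(148.7141) = 21.72 dBi

21.72 dBi


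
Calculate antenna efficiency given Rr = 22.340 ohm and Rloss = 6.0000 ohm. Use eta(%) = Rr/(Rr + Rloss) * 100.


eta = 22.340 / (22.340 + 6.0000) * 100 = 78.83%

78.83%


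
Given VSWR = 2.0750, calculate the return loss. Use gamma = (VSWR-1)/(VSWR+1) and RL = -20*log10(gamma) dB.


gamma = (2.0750 - 1) / (2.0750 + 1) = 0.3495935
RL = -20 * log10(0.3495935) = 9.129 dB

9.129 dB


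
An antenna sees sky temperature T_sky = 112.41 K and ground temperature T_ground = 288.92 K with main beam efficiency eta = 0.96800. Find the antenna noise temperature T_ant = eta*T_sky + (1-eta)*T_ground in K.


T_ant = 0.96800 * 112.41 + (1 - 0.96800) * 288.92 = 118.1 K

118.1 K


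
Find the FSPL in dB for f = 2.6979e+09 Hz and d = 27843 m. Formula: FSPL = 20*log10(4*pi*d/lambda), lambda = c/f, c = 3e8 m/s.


lambda = c / f = 3.0000e+08 / 2.6979e+09 = 0.1111976 m
FSPL = 20 * log10(4*pi*27843/0.1111976) = 130.0 dB

130.0 dB


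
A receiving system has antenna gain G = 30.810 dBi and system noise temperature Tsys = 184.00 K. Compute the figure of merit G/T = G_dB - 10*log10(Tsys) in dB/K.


G/T = 30.810 - 10*log10(184.00) = 30.810 - 22.64818 = 8.162 dB/K

8.162 dB/K


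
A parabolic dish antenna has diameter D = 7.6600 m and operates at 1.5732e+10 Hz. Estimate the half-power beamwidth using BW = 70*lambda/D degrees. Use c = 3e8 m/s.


lambda = c / f = 3.0000e+08 / 1.5732e+10 = 0.01906941 m
BW = 70 * 0.01906941 / 7.6600 = 0.1743 deg

0.1743 deg


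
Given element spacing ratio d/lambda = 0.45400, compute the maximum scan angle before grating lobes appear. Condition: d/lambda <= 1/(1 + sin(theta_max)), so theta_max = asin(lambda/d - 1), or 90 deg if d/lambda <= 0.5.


lambda/d - 1 = 1/0.45400 - 1 = 1.202643 >= 1
d/lambda <= 0.5, so the array can scan to endfire without grating lobes: theta_max = 90 deg

90 deg


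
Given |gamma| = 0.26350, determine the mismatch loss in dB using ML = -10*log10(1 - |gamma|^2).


ML = -10 * log10(1 - 0.26350^2) = -10 * log10(0.93056775) = 0.3125 dB

0.3125 dB


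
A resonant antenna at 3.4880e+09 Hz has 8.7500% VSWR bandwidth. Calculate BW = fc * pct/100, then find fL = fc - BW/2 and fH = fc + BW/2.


BW = 3.4880e+09 * 8.7500/100 = 3.052000e+08 Hz
fL = 3.4880e+09 - 3.052000e+08/2 = 3.335e+09 Hz
fH = 3.4880e+09 + 3.052000e+08/2 = 3.641e+09 Hz

BW=3.052e+08 Hz, fL=3.335e+09 Hz, fH=3.641e+09 Hz


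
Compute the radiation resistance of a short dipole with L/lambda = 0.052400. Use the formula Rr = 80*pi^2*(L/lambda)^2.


Rr = 80 * pi^2 * (0.052400)^2 = 80 * 9.869604 * 2.745760e-03 = 2.168 ohm

2.168 ohm


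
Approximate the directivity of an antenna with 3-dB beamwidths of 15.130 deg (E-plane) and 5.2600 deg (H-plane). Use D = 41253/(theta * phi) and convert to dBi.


D_linear = 41253 / (15.130 * 5.2600) = 518.3593
D_dBi = 10 * log10(518.3593) = 27.15 dBi

27.15 dBi


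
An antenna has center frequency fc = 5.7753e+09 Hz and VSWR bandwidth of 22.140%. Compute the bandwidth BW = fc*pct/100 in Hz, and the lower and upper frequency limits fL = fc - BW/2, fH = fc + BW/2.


BW = 5.7753e+09 * 22.140/100 = 1.278651e+09 Hz
fL = 5.7753e+09 - 1.278651e+09/2 = 5.136e+09 Hz
fH = 5.7753e+09 + 1.278651e+09/2 = 6.415e+09 Hz

BW=1.279e+09 Hz, fL=5.136e+09 Hz, fH=6.415e+09 Hz


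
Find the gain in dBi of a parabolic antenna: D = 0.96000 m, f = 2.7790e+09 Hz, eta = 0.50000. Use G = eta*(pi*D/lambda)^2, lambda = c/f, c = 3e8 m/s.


lambda = c / f = 3.0000e+08 / 2.7790e+09 = 0.1079525 m
G_linear = 0.50000 * (pi * 0.96000 / 0.1079525)^2 = 390.2535
G_dBi = 10 * log10(390.2535) = 25.91 dBi

25.91 dBi


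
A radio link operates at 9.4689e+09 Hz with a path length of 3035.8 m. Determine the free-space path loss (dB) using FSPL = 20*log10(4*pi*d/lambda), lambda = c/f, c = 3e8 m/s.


lambda = c / f = 3.0000e+08 / 9.4689e+09 = 0.03168267 m
FSPL = 20 * log10(4*pi*3035.8/0.03168267) = 121.6 dB

121.6 dB


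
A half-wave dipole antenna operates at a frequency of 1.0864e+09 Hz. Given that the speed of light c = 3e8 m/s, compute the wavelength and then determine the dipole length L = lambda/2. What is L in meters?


lambda = c / f = 3.0000e+08 / 1.0864e+09 = 0.2761414 m
L = lambda / 2 = 0.2761414 / 2 = 0.1381 m

0.1381 m


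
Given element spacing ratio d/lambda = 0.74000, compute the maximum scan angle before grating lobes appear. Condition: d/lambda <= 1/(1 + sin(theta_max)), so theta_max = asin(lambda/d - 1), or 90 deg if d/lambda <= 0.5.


lambda/d - 1 = 1/0.74000 - 1 = 0.3513514
theta_max = asin(0.3513514) = 20.57 deg

20.57 deg


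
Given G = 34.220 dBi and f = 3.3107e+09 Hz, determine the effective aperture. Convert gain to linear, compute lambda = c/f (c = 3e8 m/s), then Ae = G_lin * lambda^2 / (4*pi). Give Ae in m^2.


lambda = c / f = 3.0000e+08 / 3.3107e+09 = 0.09061528 m
G_linear = 10^(34.220/10) = 2642.409
Ae = G_linear * lambda^2 / (4*pi) = 2642.409 * 0.09061528^2 / (4*pi) = 1.727 m^2

1.727 m^2


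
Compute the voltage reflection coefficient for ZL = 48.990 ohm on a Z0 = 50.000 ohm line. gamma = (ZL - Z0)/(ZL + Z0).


gamma = (48.990 - 50.000) / (48.990 + 50.000) = -0.01020

-0.01020


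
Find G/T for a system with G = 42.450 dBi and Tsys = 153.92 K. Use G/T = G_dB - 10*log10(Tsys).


G/T = 42.450 - 10*log10(153.92) = 42.450 - 21.87295 = 20.58 dB/K

20.58 dB/K


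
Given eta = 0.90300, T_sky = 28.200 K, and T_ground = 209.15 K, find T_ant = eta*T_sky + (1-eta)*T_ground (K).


T_ant = 0.90300 * 28.200 + (1 - 0.90300) * 209.15 = 45.75 K

45.75 K


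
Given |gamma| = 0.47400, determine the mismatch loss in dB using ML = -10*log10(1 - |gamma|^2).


ML = -10 * log10(1 - 0.47400^2) = -10 * log10(0.775324) = 1.105 dB

1.105 dB


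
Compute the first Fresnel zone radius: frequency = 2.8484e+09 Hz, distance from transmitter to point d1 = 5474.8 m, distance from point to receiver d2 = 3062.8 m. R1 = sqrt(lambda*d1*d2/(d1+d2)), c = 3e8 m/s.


lambda = c / f = 3.0000e+08 / 2.8484e+09 = 0.1053223 m
R1 = sqrt(0.1053223 * 5474.8 * 3062.8 / (5474.8 + 3062.8)) = 14.38 m

14.38 m


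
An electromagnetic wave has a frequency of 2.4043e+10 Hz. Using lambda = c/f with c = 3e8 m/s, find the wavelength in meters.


lambda = c / f = 3.0000e+08 / 2.4043e+10 = 0.01248 m

0.01248 m


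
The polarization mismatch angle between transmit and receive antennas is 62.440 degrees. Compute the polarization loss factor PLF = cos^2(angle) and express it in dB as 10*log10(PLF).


PLF_linear = cos^2(62.440 deg) = 0.2140702
PLF_dB = 10 * log10(0.2140702) = -6.694 dB

-6.694 dB


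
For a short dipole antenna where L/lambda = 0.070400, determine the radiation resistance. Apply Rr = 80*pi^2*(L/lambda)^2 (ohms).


Rr = 80 * pi^2 * (0.070400)^2 = 80 * 9.869604 * 4.956160e-03 = 3.913 ohm

3.913 ohm


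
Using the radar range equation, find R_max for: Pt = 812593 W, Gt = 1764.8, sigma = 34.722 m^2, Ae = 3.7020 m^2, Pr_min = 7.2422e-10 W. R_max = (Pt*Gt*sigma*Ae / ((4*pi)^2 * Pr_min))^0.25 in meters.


R^4 = 812593*1764.8*34.722*3.7020 / ((4*pi)^2 * 7.2422e-10) = 1.611831e+18
R_max = 1.611831e+18^0.25 = 35631 m

35631 m


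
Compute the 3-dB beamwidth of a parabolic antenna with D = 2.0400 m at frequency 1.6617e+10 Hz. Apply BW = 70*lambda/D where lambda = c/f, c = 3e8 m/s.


lambda = c / f = 3.0000e+08 / 1.6617e+10 = 0.01805380 m
BW = 70 * 0.01805380 / 2.0400 = 0.6195 deg

0.6195 deg
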